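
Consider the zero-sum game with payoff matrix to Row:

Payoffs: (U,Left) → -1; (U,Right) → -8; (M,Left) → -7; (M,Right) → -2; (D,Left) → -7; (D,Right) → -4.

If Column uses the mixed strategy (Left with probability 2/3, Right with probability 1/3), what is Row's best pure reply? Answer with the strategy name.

U

Expected payoff of U: (2/3)·(-1) + (1/3)·(-8) = -10/3.
Expected payoff of M: (2/3)·(-7) + (1/3)·(-2) = -16/3.
Expected payoff of D: (2/3)·(-7) + (1/3)·(-4) = -6.
The largest is -10/3, so Row's best response is U.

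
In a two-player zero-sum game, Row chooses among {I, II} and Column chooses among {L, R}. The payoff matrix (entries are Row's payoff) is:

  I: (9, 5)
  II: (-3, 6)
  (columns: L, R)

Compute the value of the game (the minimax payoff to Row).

69/13

Row minima: I → 5, II → -3; maximin = 5.
Column maxima: L → 9, R → 6; minimax = 6.
5 ≠ 6, so there is no saddle point; optimal play is mixed.
Let Row play I with probability p. Expected payoff against L: 9p + (-3)(1−p) = 12p − 3; against R: 5p + 6(1−p) = −p + 6.
Setting these equal: 12p − 3 = −p + 6 ⇒ 13p = 9 ⇒ p = 9/13, and the value is (12)·(9/13) − 3 = 69/13.
For Column: with q = P(L), equating I's and II's payoffs gives 4q + 5 = −9q + 6 ⇒ q = 1/13.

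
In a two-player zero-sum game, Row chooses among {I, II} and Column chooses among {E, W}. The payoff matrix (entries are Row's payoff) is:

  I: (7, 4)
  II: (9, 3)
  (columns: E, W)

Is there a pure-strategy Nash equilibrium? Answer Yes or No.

Row minima: I → 4, II → 3; maximin = 4.
Column maxima: E → 9, W → 4; minimax = 4.
maximin = minimax = 4, so a saddle point exists.

Yes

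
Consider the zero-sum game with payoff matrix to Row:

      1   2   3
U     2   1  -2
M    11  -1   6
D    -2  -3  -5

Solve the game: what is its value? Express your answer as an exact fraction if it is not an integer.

2/5

Row minima: U → -2, M → -1, D → -5; maximin = -1.
Column maxima: 1 → 11, 2 → 1, 3 → 6; minimax = 1.
-1 ≠ 1, so there is no saddle point; optimal play is mixed.
D is strictly dominated by U, so Row never plays it.
1 is strictly dominated by 2 (it gives Row strictly more in every row), so Column never plays it.
On the remaining 2×2 (U, M vs 2, 3):
Let Row play U with probability p. Expected payoff against 2: 1p + (-1)(1−p) = 2p − 1; against 3: (-2)p + 6(1−p) = −8p + 6.
Setting these equal: 2p − 1 = −8p + 6 ⇒ 10p = 7 ⇒ p = 7/10, and the value is (2)·(7/10) − 1 = 2/5.
For Column: with q = P(2), equating U's and M's payoffs gives 3q − 2 = −7q + 6 ⇒ q = 4/5.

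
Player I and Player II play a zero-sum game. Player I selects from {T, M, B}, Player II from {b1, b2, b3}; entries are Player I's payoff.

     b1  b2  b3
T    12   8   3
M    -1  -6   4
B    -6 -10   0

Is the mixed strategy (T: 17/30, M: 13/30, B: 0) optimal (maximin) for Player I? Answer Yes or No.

Against b1 this mix gives (17/30)·12 + (13/30)·(-1) = 191/30.
Against b2 this mix gives (17/30)·8 + (13/30)·(-6) = 29/15.
Against b3 this mix gives (17/30)·3 + (13/30)·4 = 103/30.
Player II will play b2, holding Player I to 29/15. Shifting weight toward the row that does better against b2 would raise this floor (the equalizing mix achieves 10/3 against both b2 and b3), so the proposed strategy is not optimal.

No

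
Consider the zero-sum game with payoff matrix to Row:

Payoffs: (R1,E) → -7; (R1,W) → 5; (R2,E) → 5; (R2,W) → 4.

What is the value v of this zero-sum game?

53/13

Row minima: R1 → -7, R2 → 4; maximin = 4.
Column maxima: E → 5, W → 5; minimax = 5.
4 ≠ 5, so there is no saddle point; optimal play is mixed.
Let Row play R1 with probability p. Expected payoff against E: (-7)p + 5(1−p) = −12p + 5; against W: 5p + 4(1−p) = p + 4.
Setting these equal: −12p + 5 = p + 4 ⇒ −13p = -1 ⇒ p = 1/13, and the value is (-12)·(1/13) + 5 = 53/13.
For Column: with q = P(E), equating R1's and R2's payoffs gives −12q + 5 = q + 4 ⇒ q = 1/13.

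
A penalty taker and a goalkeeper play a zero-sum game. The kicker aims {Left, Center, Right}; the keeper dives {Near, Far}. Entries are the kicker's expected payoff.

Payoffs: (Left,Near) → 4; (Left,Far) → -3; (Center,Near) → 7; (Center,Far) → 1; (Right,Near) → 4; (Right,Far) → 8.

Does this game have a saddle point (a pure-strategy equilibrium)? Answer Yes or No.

No

Row minima: Left → -3, Center → 1, Right → 4; maximin = 4.
Column maxima: Near → 7, Far → 8; minimax = 7.
4 ≠ 7, so no pure-strategy equilibrium exists.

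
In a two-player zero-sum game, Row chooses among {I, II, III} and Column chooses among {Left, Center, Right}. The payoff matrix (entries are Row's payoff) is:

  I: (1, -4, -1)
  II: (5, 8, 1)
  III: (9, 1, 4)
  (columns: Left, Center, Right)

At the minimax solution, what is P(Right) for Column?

7/10

Row minima: I → -4, II → 1, III → 1; maximin = 1.
Column maxima: Left → 9, Center → 8, Right → 4; minimax = 4.
1 ≠ 4, so there is no saddle point; optimal play is mixed.
I is strictly dominated by II, so Row never plays it.
Left is strictly dominated by Right (it gives Row strictly more in every row), so Column never plays it.
On the remaining 2×2 (II, III vs Center, Right):
Let Row play II with probability p. Expected payoff against Center: 8p + 1(1−p) = 7p + 1; against Right: 1p + 4(1−p) = −3p + 4.
Setting these equal: 7p + 1 = −3p + 4 ⇒ 10p = 3 ⇒ p = 3/10, and the value is (7)·(3/10) + 1 = 31/10.
For Column: with q = P(Center), equating II's and III's payoffs gives 7q + 1 = −3q + 4 ⇒ q = 3/10.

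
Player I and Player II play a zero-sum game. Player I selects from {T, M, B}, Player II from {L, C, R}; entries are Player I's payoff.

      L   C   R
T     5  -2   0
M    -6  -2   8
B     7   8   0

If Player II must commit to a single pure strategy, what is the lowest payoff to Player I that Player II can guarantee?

Column maxima: L → 7, C → 8, R → 8.
The smallest of these is 7.

7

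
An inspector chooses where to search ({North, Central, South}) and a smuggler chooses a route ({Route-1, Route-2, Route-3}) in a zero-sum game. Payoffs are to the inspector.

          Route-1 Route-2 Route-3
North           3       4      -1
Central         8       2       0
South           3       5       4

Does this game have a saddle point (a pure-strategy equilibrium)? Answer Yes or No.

No

Row minima: North → -1, Central → 0, South → 3; maximin = 3.
Column maxima: Route-1 → 8, Route-2 → 5, Route-3 → 4; minimax = 4.
3 ≠ 4, so no pure-strategy equilibrium exists.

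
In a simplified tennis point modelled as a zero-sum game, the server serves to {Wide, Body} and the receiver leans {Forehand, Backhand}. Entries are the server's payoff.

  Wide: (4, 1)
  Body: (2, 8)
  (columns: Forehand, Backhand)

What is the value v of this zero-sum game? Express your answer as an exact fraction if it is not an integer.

Row minima: Wide → 1, Body → 2; maximin = 2.
Column maxima: Forehand → 4, Backhand → 8; minimax = 4.
2 ≠ 4, so there is no saddle point; optimal play is mixed.
Let the server play Wide with probability p. Expected payoff against Forehand: 4p + 2(1−p) = 2p + 2; against Backhand: 1p + 8(1−p) = −7p + 8.
Setting these equal: 2p + 2 = −7p + 8 ⇒ 9p = 6 ⇒ p = 2/3, and the value is (2)·(2/3) + 2 = 10/3.
For the receiver: with q = P(Forehand), equating Wide's and Body's payoffs gives 3q + 1 = −6q + 8 ⇒ q = 7/9.

10/3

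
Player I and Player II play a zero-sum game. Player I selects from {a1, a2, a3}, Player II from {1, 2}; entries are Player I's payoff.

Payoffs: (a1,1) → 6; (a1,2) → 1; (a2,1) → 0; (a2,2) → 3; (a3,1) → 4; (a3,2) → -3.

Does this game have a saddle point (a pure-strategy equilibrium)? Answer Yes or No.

No

Row minima: a1 → 1, a2 → 0, a3 → -3; maximin = 1.
Column maxima: 1 → 6, 2 → 3; minimax = 3.
1 ≠ 3, so no pure-strategy equilibrium exists.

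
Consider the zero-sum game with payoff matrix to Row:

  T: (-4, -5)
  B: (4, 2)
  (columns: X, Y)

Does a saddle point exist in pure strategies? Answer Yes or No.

Row minima: T → -5, B → 2; maximin = 2.
Column maxima: X → 4, Y → 2; minimax = 2.
maximin = minimax = 2, so a saddle point exists.

Yes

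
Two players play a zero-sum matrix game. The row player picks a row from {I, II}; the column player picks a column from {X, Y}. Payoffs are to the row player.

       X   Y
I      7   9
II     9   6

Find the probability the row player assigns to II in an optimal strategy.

2/5

Row minima: I → 7, II → 6; maximin = 7.
Column maxima: X → 9, Y → 9; minimax = 9.
7 ≠ 9, so there is no saddle point; optimal play is mixed.
Let the row player play I with probability p. Expected payoff against X: 7p + 9(1−p) = −2p + 9; against Y: 9p + 6(1−p) = 3p + 6.
Setting these equal: −2p + 9 = 3p + 6 ⇒ −5p = -3 ⇒ p = 3/5, and the value is (-2)·(3/5) + 9 = 39/5.
For the column player: with q = P(X), equating I's and II's payoffs gives −2q + 9 = 3q + 6 ⇒ q = 3/5.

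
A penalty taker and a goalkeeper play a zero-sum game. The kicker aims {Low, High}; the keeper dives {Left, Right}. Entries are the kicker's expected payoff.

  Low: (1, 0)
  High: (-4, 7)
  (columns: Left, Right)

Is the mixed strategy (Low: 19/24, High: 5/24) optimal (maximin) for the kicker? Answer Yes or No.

Against Left this mix gives (19/24)·1 + (5/24)·(-4) = -1/24.
Against Right this mix gives (19/24)·0 + (5/24)·7 = 35/24.
The keeper will play Left, holding the kicker to -1/24. Shifting weight toward the row that does better against Left would raise this floor (the equalizing mix achieves 7/12 against both Left and Right), so the proposed strategy is not optimal.

No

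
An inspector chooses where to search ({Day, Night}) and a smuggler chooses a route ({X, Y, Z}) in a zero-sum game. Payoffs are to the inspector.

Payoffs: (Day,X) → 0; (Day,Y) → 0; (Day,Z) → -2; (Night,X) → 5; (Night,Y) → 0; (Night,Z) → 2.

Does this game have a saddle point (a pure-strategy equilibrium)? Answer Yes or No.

Yes

Row minima: Day → -2, Night → 0; maximin = 0.
Column maxima: X → 5, Y → 0, Z → 2; minimax = 0.
maximin = minimax = 0, so a saddle point exists.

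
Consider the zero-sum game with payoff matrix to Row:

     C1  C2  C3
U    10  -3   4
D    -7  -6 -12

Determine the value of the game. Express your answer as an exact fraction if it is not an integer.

-3

Row minima: U → -3, D → -12; maximin = -3.
Column maxima: C1 → 10, C2 → -3, C3 → 4; minimax = -3.
Since maximin = minimax = -3, there is a saddle point and the value is -3.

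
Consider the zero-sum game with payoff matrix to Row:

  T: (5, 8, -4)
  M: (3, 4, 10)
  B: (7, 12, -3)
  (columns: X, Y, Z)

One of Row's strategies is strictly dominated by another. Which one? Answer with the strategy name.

T

B gives a strictly higher payoff than T against every column: 7 > 5, 12 > 8, -3 > -4.
So T is strictly dominated and Row never plays it.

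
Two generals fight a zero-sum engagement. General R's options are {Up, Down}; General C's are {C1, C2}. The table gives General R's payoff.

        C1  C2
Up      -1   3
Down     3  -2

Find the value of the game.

7/9

Row minima: Up → -1, Down → -2; maximin = -1.
Column maxima: C1 → 3, C2 → 3; minimax = 3.
-1 ≠ 3, so there is no saddle point; optimal play is mixed.
Let General R play Up with probability p. Expected payoff against C1: (-1)p + 3(1−p) = −4p + 3; against C2: 3p + (-2)(1−p) = 5p − 2.
Setting these equal: −4p + 3 = 5p − 2 ⇒ −9p = -5 ⇒ p = 5/9, and the value is (-4)·(5/9) + 3 = 7/9.
For General C: with q = P(C1), equating Up's and Down's payoffs gives −4q + 3 = 5q − 2 ⇒ q = 5/9.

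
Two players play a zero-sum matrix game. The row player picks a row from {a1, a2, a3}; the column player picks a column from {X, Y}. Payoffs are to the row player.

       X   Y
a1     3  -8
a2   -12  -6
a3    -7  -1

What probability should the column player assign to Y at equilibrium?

Row minima: a1 → -8, a2 → -12, a3 → -7; maximin = -7.
Column maxima: X → 3, Y → -1; minimax = -1.
-7 ≠ -1, so there is no saddle point; optimal play is mixed.
a2 is strictly dominated by a3, so the row player never plays it.
On the remaining 2×2 (a1, a3 vs X, Y):
Let the row player play a1 with probability p. Expected payoff against X: 3p + (-7)(1−p) = 10p − 7; against Y: (-8)p + (-1)(1−p) = −7p − 1.
Setting these equal: 10p − 7 = −7p − 1 ⇒ 17p = 6 ⇒ p = 6/17, and the value is (10)·(6/17) − 7 = -59/17.
For the column player: with q = P(X), equating a1's and a3's payoffs gives 11q − 8 = −6q − 1 ⇒ q = 7/17.

10/17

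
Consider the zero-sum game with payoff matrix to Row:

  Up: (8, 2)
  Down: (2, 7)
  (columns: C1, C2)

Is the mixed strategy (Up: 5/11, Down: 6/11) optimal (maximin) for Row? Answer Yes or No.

Yes

Against C1 this mix gives (5/11)·8 + (6/11)·2 = 52/11.
Against C2 this mix gives (5/11)·2 + (6/11)·7 = 52/11.
All of Column's active replies (C1, C2) yield 52/11, and no column does worse for Row. The mix makes Column indifferent and guarantees 52/11, so it is optimal.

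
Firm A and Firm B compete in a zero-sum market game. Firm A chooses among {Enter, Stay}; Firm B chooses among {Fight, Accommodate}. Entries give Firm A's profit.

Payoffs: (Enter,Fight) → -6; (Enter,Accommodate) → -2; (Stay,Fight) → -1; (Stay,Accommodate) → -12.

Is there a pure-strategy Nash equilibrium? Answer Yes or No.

Row minima: Enter → -6, Stay → -12; maximin = -6.
Column maxima: Fight → -1, Accommodate → -2; minimax = -2.
-6 ≠ -2, so no pure-strategy equilibrium exists.

No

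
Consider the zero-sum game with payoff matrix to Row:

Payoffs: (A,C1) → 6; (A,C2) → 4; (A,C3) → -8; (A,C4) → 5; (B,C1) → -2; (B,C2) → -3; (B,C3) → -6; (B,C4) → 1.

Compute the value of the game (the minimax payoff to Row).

-6

Row minima: A → -8, B → -6; maximin = -6.
Column maxima: C1 → 6, C2 → 4, C3 → -6, C4 → 5; minimax = -6.
Since maximin = minimax = -6, there is a saddle point and the value is -6.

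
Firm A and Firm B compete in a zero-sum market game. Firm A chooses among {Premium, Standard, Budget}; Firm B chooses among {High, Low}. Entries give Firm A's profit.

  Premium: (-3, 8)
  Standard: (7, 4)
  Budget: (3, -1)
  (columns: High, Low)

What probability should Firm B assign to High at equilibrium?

2/7

Row minima: Premium → -3, Standard → 4, Budget → -1; maximin = 4.
Column maxima: High → 7, Low → 8; minimax = 7.
4 ≠ 7, so there is no saddle point; optimal play is mixed.
Budget is strictly dominated by Standard, so Firm A never plays it.
On the remaining 2×2 (Premium, Standard vs High, Low):
Let Firm A play Premium with probability p. Expected payoff against High: (-3)p + 7(1−p) = −10p + 7; against Low: 8p + 4(1−p) = 4p + 4.
Setting these equal: −10p + 7 = 4p + 4 ⇒ −14p = -3 ⇒ p = 3/14, and the value is (-10)·(3/14) + 7 = 34/7.
For Firm B: with q = P(High), equating Premium's and Standard's payoffs gives −11q + 8 = 3q + 4 ⇒ q = 2/7.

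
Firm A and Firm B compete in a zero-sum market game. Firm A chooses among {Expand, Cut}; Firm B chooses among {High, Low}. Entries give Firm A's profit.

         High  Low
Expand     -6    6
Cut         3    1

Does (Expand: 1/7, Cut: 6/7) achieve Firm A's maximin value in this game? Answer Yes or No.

Against High this mix gives (1/7)·(-6) + (6/7)·3 = 12/7.
Against Low this mix gives (1/7)·6 + (6/7)·1 = 12/7.
All of Firm B's active replies (High, Low) yield 12/7, and no column does worse for Firm A. The mix makes Firm B indifferent and guarantees 12/7, so it is optimal.

Yes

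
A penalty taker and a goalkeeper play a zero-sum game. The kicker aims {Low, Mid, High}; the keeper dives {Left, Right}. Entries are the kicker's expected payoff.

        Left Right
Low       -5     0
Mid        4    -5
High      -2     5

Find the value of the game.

5/8

Row minima: Low → -5, Mid → -5, High → -2; maximin = -2.
Column maxima: Left → 4, Right → 5; minimax = 4.
-2 ≠ 4, so there is no saddle point; optimal play is mixed.
Low is strictly dominated by High, so the kicker never plays it.
On the remaining 2×2 (Mid, High vs Left, Right):
Let the kicker play Mid with probability p. Expected payoff against Left: 4p + (-2)(1−p) = 6p − 2; against Right: (-5)p + 5(1−p) = −10p + 5.
Setting these equal: 6p − 2 = −10p + 5 ⇒ 16p = 7 ⇒ p = 7/16, and the value is (6)·(7/16) − 2 = 5/8.
For the keeper: with q = P(Left), equating Mid's and High's payoffs gives 9q − 5 = −7q + 5 ⇒ q = 5/8.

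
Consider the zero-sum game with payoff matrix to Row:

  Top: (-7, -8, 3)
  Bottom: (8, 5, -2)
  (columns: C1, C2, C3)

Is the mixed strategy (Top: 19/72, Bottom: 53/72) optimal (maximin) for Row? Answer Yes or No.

Against C1 this mix gives (19/72)·(-7) + (53/72)·8 = 97/24.
Against C2 this mix gives (19/72)·(-8) + (53/72)·5 = 113/72.
Against C3 this mix gives (19/72)·3 + (53/72)·(-2) = -49/72.
Column will play C3, holding Row to -49/72. Shifting weight toward the row that does better against C3 would raise this floor (the equalizing mix achieves -1/18 against both C3 and C2), so the proposed strategy is not optimal.

No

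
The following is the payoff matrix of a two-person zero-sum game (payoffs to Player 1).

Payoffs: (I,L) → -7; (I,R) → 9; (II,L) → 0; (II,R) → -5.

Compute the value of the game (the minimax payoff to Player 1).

Row minima: I → -7, II → -5; maximin = -5.
Column maxima: L → 0, R → 9; minimax = 0.
-5 ≠ 0, so there is no saddle point; optimal play is mixed.
Let Player 1 play I with probability p. Expected payoff against L: (-7)p + 0(1−p) = −7p; against R: 9p + (-5)(1−p) = 14p − 5.
Setting these equal: −7p = 14p − 5 ⇒ −21p = -5 ⇒ p = 5/21, and the value is (-7)·(5/21) = -5/3.
For Player 2: with q = P(L), equating I's and II's payoffs gives −16q + 9 = 5q − 5 ⇒ q = 2/3.

-5/3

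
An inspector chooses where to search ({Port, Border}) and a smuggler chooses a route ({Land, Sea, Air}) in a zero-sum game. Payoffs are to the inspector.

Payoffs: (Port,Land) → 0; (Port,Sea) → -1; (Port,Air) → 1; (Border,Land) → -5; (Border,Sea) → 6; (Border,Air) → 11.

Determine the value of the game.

-5/12

Row minima: Port → -1, Border → -5; maximin = -1.
Column maxima: Land → 0, Sea → 6, Air → 11; minimax = 0.
-1 ≠ 0, so there is no saddle point; optimal play is mixed.
Air is strictly dominated by Land (it gives the inspector strictly more in every row), so the smuggler never plays it.
On the remaining 2×2 (Port, Border vs Land, Sea):
Let the inspector play Port with probability p. Expected payoff against Land: 0p + (-5)(1−p) = 5p − 5; against Sea: (-1)p + 6(1−p) = −7p + 6.
Setting these equal: 5p − 5 = −7p + 6 ⇒ 12p = 11 ⇒ p = 11/12, and the value is (5)·(11/12) − 5 = -5/12.
For the smuggler: with q = P(Land), equating Port's and Border's payoffs gives q − 1 = −11q + 6 ⇒ q = 7/12.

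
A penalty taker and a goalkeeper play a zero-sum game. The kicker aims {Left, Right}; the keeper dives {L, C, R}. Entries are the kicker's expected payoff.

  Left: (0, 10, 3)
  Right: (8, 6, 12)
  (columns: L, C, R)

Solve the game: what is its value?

Row minima: Left → 0, Right → 6; maximin = 6.
Column maxima: L → 8, C → 10, R → 12; minimax = 8.
6 ≠ 8, so there is no saddle point; optimal play is mixed.
R is strictly dominated by L (it gives the kicker strictly more in every row), so the keeper never plays it.
On the remaining 2×2 (Left, Right vs L, C):
Let the kicker play Left with probability p. Expected payoff against L: 0p + 8(1−p) = −8p + 8; against C: 10p + 6(1−p) = 4p + 6.
Setting these equal: −8p + 8 = 4p + 6 ⇒ −12p = -2 ⇒ p = 1/6, and the value is (-8)·(1/6) + 8 = 20/3.
For the keeper: with q = P(L), equating Left's and Right's payoffs gives −10q + 10 = 2q + 6 ⇒ q = 1/3.

20/3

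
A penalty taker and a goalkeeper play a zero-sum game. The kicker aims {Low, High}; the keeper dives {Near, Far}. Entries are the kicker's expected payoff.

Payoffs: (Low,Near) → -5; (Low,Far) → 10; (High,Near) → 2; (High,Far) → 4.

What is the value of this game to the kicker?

Row minima: Low → -5, High → 2; maximin = 2.
Column maxima: Near → 2, Far → 10; minimax = 2.
Since maximin = minimax = 2, there is a saddle point and the value is 2.

2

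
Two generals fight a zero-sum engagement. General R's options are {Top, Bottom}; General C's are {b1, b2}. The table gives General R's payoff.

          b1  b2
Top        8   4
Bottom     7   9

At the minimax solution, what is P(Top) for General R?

Row minima: Top → 4, Bottom → 7; maximin = 7.
Column maxima: b1 → 8, b2 → 9; minimax = 8.
7 ≠ 8, so there is no saddle point; optimal play is mixed.
Let General R play Top with probability p. Expected payoff against b1: 8p + 7(1−p) = p + 7; against b2: 4p + 9(1−p) = −5p + 9.
Setting these equal: p + 7 = −5p + 9 ⇒ 6p = 2 ⇒ p = 1/3, and the value is (1)·(1/3) + 7 = 22/3.
For General C: with q = P(b1), equating Top's and Bottom's payoffs gives 4q + 4 = −2q + 9 ⇒ q = 5/6.

1/3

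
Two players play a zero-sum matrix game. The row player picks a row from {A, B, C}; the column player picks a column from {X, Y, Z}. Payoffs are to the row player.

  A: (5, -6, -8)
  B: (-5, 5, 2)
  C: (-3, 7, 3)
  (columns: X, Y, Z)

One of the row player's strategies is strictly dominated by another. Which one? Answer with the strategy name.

C gives a strictly higher payoff than B against every column: -3 > -5, 7 > 5, 3 > 2.
So B is strictly dominated and the row player never plays it.

B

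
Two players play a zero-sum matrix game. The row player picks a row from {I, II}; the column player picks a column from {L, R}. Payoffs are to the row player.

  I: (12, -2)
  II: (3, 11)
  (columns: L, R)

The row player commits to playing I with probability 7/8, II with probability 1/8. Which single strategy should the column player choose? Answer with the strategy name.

R

If the column player plays L, the row player's expected payoff is (7/8)·12 + (1/8)·3 = 87/8.
If the column player plays R, the row player's expected payoff is (7/8)·(-2) + (1/8)·11 = -3/8.
The column player minimizes the row player's payoff; the smallest is -3/8, so the best response is R.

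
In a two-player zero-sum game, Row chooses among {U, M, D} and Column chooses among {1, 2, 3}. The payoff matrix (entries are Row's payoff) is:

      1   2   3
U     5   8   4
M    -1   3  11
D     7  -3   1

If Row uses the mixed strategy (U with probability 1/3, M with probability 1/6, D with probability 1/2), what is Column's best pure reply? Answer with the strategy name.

2

If Column plays 1, Row's expected payoff is (1/3)·5 + (1/6)·(-1) + (1/2)·7 = 5.
If Column plays 2, Row's expected payoff is (1/3)·8 + (1/6)·3 + (1/2)·(-3) = 5/3.
If Column plays 3, Row's expected payoff is (1/3)·4 + (1/6)·11 + (1/2)·1 = 11/3.
Column minimizes Row's payoff; the smallest is 5/3, so the best response is 2.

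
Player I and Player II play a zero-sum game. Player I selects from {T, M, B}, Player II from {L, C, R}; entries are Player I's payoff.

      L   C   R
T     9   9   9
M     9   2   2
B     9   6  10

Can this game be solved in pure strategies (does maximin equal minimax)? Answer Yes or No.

Yes

Row minima: T → 9, M → 2, B → 6; maximin = 9.
Column maxima: L → 9, C → 9, R → 10; minimax = 9.
maximin = minimax = 9, so a saddle point exists.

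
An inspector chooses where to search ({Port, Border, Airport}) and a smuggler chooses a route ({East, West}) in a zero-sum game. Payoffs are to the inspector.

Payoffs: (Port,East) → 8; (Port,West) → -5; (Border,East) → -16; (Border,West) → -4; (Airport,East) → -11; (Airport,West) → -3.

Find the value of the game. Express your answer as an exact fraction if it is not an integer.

-79/21

Row minima: Port → -5, Border → -16, Airport → -11; maximin = -5.
Column maxima: East → 8, West → -3; minimax = -3.
-5 ≠ -3, so there is no saddle point; optimal play is mixed.
Border is strictly dominated by Airport, so the inspector never plays it.
On the remaining 2×2 (Port, Airport vs East, West):
Let the inspector play Port with probability p. Expected payoff against East: 8p + (-11)(1−p) = 19p − 11; against West: (-5)p + (-3)(1−p) = −2p − 3.
Setting these equal: 19p − 11 = −2p − 3 ⇒ 21p = 8 ⇒ p = 8/21, and the value is (19)·(8/21) − 11 = -79/21.
For the smuggler: with q = P(East), equating Port's and Airport's payoffs gives 13q − 5 = −8q − 3 ⇒ q = 2/21.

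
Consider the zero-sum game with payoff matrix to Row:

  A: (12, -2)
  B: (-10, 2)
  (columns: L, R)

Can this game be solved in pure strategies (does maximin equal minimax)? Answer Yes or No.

No

Row minima: A → -2, B → -10; maximin = -2.
Column maxima: L → 12, R → 2; minimax = 2.
-2 ≠ 2, so no pure-strategy equilibrium exists.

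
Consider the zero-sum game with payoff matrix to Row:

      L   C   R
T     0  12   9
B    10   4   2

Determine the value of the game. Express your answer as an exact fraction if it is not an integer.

Row minima: T → 0, B → 2; maximin = 2.
Column maxima: L → 10, C → 12, R → 9; minimax = 9.
2 ≠ 9, so there is no saddle point; optimal play is mixed.
C is strictly dominated by R (it gives Row strictly more in every row), so Column never plays it.
On the remaining 2×2 (T, B vs L, R):
Let Row play T with probability p. Expected payoff against L: 0p + 10(1−p) = −10p + 10; against R: 9p + 2(1−p) = 7p + 2.
Setting these equal: −10p + 10 = 7p + 2 ⇒ −17p = -8 ⇒ p = 8/17, and the value is (-10)·(8/17) + 10 = 90/17.
For Column: with q = P(L), equating T's and B's payoffs gives −9q + 9 = 8q + 2 ⇒ q = 7/17.

90/17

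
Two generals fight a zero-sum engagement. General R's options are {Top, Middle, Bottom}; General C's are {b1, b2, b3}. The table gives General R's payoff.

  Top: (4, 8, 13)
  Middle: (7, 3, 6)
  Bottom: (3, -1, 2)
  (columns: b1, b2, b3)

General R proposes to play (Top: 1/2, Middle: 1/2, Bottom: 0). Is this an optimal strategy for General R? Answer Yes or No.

Yes

Against b1 this mix gives (1/2)·4 + (1/2)·7 = 11/2.
Against b2 this mix gives (1/2)·8 + (1/2)·3 = 11/2.
Against b3 this mix gives (1/2)·13 + (1/2)·6 = 19/2.
All of General C's active replies (b1, b2) yield 11/2, and no column does worse for General R. The mix makes General C indifferent and guarantees 11/2, so it is optimal.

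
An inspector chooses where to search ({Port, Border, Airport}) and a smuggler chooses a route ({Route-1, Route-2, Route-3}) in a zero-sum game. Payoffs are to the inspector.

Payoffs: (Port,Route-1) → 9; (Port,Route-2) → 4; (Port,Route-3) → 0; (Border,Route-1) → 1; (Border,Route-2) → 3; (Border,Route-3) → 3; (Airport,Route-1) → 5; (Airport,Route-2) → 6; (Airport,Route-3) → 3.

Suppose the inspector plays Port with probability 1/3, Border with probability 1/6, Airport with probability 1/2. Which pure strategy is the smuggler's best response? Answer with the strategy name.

If the smuggler plays Route-1, the inspector's expected payoff is (1/3)·9 + (1/6)·1 + (1/2)·5 = 17/3.
If the smuggler plays Route-2, the inspector's expected payoff is (1/3)·4 + (1/6)·3 + (1/2)·6 = 29/6.
If the smuggler plays Route-3, the inspector's expected payoff is (1/3)·0 + (1/6)·3 + (1/2)·3 = 2.
The smuggler minimizes the inspector's payoff; the smallest is 2, so the best response is Route-3.

Route-3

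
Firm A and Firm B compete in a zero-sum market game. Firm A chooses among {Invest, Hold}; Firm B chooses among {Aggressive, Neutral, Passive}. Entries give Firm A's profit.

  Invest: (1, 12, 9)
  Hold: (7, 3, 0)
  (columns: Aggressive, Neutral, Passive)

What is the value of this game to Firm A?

Row minima: Invest → 1, Hold → 0; maximin = 1.
Column maxima: Aggressive → 7, Neutral → 12, Passive → 9; minimax = 7.
1 ≠ 7, so there is no saddle point; optimal play is mixed.
Neutral is strictly dominated by Passive (it gives Firm A strictly more in every row), so Firm B never plays it.
On the remaining 2×2 (Invest, Hold vs Aggressive, Passive):
Let Firm A play Invest with probability p. Expected payoff against Aggressive: 1p + 7(1−p) = −6p + 7; against Passive: 9p + 0(1−p) = 9p.
Setting these equal: −6p + 7 = 9p ⇒ −15p = -7 ⇒ p = 7/15, and the value is (-6)·(7/15) + 7 = 21/5.
For Firm B: with q = P(Aggressive), equating Invest's and Hold's payoffs gives −8q + 9 = 7q ⇒ q = 3/5.

21/5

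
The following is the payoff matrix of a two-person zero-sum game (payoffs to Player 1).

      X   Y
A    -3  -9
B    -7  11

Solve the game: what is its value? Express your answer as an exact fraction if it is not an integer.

Row minima: A → -9, B → -7; maximin = -7.
Column maxima: X → -3, Y → 11; minimax = -3.
-7 ≠ -3, so there is no saddle point; optimal play is mixed.
Let Player 1 play A with probability p. Expected payoff against X: (-3)p + (-7)(1−p) = 4p − 7; against Y: (-9)p + 11(1−p) = −20p + 11.
Setting these equal: 4p − 7 = −20p + 11 ⇒ 24p = 18 ⇒ p = 3/4, and the value is (4)·(3/4) − 7 = -4.
For Player 2: with q = P(X), equating A's and B's payoffs gives 6q − 9 = −18q + 11 ⇒ q = 5/6.

-4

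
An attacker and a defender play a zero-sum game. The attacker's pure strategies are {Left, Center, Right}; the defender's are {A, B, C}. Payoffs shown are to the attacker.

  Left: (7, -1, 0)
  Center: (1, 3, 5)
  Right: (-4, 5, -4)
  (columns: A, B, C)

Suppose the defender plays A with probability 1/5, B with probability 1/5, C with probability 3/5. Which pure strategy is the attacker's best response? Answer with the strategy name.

Expected payoff of Left: (1/5)·7 + (1/5)·(-1) + (3/5)·0 = 6/5.
Expected payoff of Center: (1/5)·1 + (1/5)·3 + (3/5)·5 = 19/5.
Expected payoff of Right: (1/5)·(-4) + (1/5)·5 + (3/5)·(-4) = -11/5.
The largest is 19/5, so the attacker's best response is Center.

Center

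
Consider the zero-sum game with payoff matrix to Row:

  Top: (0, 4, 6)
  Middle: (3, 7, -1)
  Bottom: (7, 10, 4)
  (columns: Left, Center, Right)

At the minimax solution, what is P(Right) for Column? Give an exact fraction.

7/9

Row minima: Top → 0, Middle → -1, Bottom → 4; maximin = 4.
Column maxima: Left → 7, Center → 10, Right → 6; minimax = 6.
4 ≠ 6, so there is no saddle point; optimal play is mixed.
Middle is strictly dominated by Bottom, so Row never plays it.
Center is strictly dominated by Left (it gives Row strictly more in every row), so Column never plays it.
On the remaining 2×2 (Top, Bottom vs Left, Right):
Let Row play Top with probability p. Expected payoff against Left: 0p + 7(1−p) = −7p + 7; against Right: 6p + 4(1−p) = 2p + 4.
Setting these equal: −7p + 7 = 2p + 4 ⇒ −9p = -3 ⇒ p = 1/3, and the value is (-7)·(1/3) + 7 = 14/3.
For Column: with q = P(Left), equating Top's and Bottom's payoffs gives −6q + 6 = 3q + 4 ⇒ q = 2/9.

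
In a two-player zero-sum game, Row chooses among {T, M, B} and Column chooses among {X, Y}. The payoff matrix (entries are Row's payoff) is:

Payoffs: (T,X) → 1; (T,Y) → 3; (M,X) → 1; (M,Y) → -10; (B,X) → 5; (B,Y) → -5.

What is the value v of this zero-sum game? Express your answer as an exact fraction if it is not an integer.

5/3

Row minima: T → 1, M → -10, B → -5; maximin = 1.
Column maxima: X → 5, Y → 3; minimax = 3.
1 ≠ 3, so there is no saddle point; optimal play is mixed.
M is strictly dominated by B, so Row never plays it.
On the remaining 2×2 (T, B vs X, Y):
Let Row play T with probability p. Expected payoff against X: 1p + 5(1−p) = −4p + 5; against Y: 3p + (-5)(1−p) = 8p − 5.
Setting these equal: −4p + 5 = 8p − 5 ⇒ −12p = -10 ⇒ p = 5/6, and the value is (-4)·(5/6) + 5 = 5/3.
For Column: with q = P(X), equating T's and B's payoffs gives −2q + 3 = 10q − 5 ⇒ q = 2/3.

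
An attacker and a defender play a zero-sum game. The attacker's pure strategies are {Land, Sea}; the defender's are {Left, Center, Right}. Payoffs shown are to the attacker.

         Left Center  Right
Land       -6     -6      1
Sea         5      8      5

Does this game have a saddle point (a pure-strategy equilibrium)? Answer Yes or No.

Row minima: Land → -6, Sea → 5; maximin = 5.
Column maxima: Left → 5, Center → 8, Right → 5; minimax = 5.
maximin = minimax = 5, so a saddle point exists.

Yes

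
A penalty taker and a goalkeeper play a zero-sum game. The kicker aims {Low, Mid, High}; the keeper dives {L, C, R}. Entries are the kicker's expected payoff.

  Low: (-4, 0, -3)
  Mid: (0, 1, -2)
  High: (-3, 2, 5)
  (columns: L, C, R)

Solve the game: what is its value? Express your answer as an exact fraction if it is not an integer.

Row minima: Low → -4, Mid → -2, High → -3; maximin = -2.
Column maxima: L → 0, C → 2, R → 5; minimax = 0.
-2 ≠ 0, so there is no saddle point; optimal play is mixed.
Low is strictly dominated by Mid, so the kicker never plays it.
C is strictly dominated by L (it gives the kicker strictly more in every row), so the keeper never plays it.
On the remaining 2×2 (Mid, High vs L, R):
Let the kicker play Mid with probability p. Expected payoff against L: 0p + (-3)(1−p) = 3p − 3; against R: (-2)p + 5(1−p) = −7p + 5.
Setting these equal: 3p − 3 = −7p + 5 ⇒ 10p = 8 ⇒ p = 4/5, and the value is (3)·(4/5) − 3 = -3/5.
For the keeper: with q = P(L), equating Mid's and High's payoffs gives 2q − 2 = −8q + 5 ⇒ q = 7/10.

-3/5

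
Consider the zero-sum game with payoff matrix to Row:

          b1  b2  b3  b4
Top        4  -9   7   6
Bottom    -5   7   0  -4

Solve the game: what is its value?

-17/25

Row minima: Top → -9, Bottom → -5; maximin = -5.
Column maxima: b1 → 4, b2 → 7, b3 → 7, b4 → 6; minimax = 4.
-5 ≠ 4, so there is no saddle point; optimal play is mixed.
b3 is strictly dominated by b1 (it gives Row strictly more in every row), so Column never plays it.
b4 is strictly dominated by b1 (it gives Row strictly more in every row), so Column never plays it.
On the remaining 2×2 (Top, Bottom vs b1, b2):
Let Row play Top with probability p. Expected payoff against b1: 4p + (-5)(1−p) = 9p − 5; against b2: (-9)p + 7(1−p) = −16p + 7.
Setting these equal: 9p − 5 = −16p + 7 ⇒ 25p = 12 ⇒ p = 12/25, and the value is (9)·(12/25) − 5 = -17/25.
For Column: with q = P(b1), equating Top's and Bottom's payoffs gives 13q − 9 = −12q + 7 ⇒ q = 16/25.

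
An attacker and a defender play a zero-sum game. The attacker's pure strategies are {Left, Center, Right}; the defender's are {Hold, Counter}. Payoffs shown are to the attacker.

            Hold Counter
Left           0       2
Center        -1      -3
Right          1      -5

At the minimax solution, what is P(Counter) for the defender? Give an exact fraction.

1/8

Row minima: Left → 0, Center → -3, Right → -5; maximin = 0.
Column maxima: Hold → 1, Counter → 2; minimax = 1.
0 ≠ 1, so there is no saddle point; optimal play is mixed.
Center is strictly dominated by Left, so the attacker never plays it.
On the remaining 2×2 (Left, Right vs Hold, Counter):
Let the attacker play Left with probability p. Expected payoff against Hold: 0p + 1(1−p) = −p + 1; against Counter: 2p + (-5)(1−p) = 7p − 5.
Setting these equal: −p + 1 = 7p − 5 ⇒ −8p = -6 ⇒ p = 3/4, and the value is (-1)·(3/4) + 1 = 1/4.
For the defender: with q = P(Hold), equating Left's and Right's payoffs gives −2q + 2 = 6q − 5 ⇒ q = 7/8.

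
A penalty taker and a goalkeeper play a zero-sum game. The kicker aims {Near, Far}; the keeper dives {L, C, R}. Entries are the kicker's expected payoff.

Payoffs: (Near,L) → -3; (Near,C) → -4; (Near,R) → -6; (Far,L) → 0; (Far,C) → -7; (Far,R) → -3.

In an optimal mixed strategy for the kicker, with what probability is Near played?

Row minima: Near → -6, Far → -7; maximin = -6.
Column maxima: L → 0, C → -4, R → -3; minimax = -4.
-6 ≠ -4, so there is no saddle point; optimal play is mixed.
L is strictly dominated by C (it gives the kicker strictly more in every row), so the keeper never plays it.
On the remaining 2×2 (Near, Far vs C, R):
Let the kicker play Near with probability p. Expected payoff against C: (-4)p + (-7)(1−p) = 3p − 7; against R: (-6)p + (-3)(1−p) = −3p − 3.
Setting these equal: 3p − 7 = −3p − 3 ⇒ 6p = 4 ⇒ p = 2/3, and the value is (3)·(2/3) − 7 = -5.
For the keeper: with q = P(C), equating Near's and Far's payoffs gives 2q − 6 = −4q − 3 ⇒ q = 1/2.

2/3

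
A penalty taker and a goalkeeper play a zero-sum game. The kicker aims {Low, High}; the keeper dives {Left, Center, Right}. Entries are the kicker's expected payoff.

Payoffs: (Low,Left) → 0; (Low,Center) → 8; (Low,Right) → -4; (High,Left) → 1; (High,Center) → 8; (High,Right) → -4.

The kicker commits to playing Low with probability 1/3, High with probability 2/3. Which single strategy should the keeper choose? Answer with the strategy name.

Right

If the keeper plays Left, the kicker's expected payoff is (1/3)·0 + (2/3)·1 = 2/3.
If the keeper plays Center, the kicker's expected payoff is (1/3)·8 + (2/3)·8 = 8.
If the keeper plays Right, the kicker's expected payoff is (1/3)·(-4) + (2/3)·(-4) = -4.
The keeper minimizes the kicker's payoff; the smallest is -4, so the best response is Right.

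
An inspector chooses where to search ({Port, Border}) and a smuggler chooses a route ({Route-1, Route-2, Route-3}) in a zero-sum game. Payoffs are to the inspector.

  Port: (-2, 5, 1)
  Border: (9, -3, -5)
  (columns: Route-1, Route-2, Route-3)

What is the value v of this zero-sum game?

Row minima: Port → -2, Border → -5; maximin = -2.
Column maxima: Route-1 → 9, Route-2 → 5, Route-3 → 1; minimax = 1.
-2 ≠ 1, so there is no saddle point; optimal play is mixed.
Route-2 is strictly dominated by Route-3 (it gives the inspector strictly more in every row), so the smuggler never plays it.
On the remaining 2×2 (Port, Border vs Route-1, Route-3):
Let the inspector play Port with probability p. Expected payoff against Route-1: (-2)p + 9(1−p) = −11p + 9; against Route-3: 1p + (-5)(1−p) = 6p − 5.
Setting these equal: −11p + 9 = 6p − 5 ⇒ −17p = -14 ⇒ p = 14/17, and the value is (-11)·(14/17) + 9 = -1/17.
For the smuggler: with q = P(Route-1), equating Port's and Border's payoffs gives −3q + 1 = 14q − 5 ⇒ q = 6/17.

-1/17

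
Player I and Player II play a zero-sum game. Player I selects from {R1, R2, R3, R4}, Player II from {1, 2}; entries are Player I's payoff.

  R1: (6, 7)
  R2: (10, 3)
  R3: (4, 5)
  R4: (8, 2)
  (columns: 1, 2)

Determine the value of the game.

13/2

Row minima: R1 → 6, R2 → 3, R3 → 4, R4 → 2; maximin = 6.
Column maxima: 1 → 10, 2 → 7; minimax = 7.
6 ≠ 7, so there is no saddle point; optimal play is mixed.
R3 is strictly dominated by R1, so Player I never plays it.
R4 is strictly dominated by R2, so Player I never plays it.
On the remaining 2×2 (R1, R2 vs 1, 2):
Let Player I play R1 with probability p. Expected payoff against 1: 6p + 10(1−p) = −4p + 10; against 2: 7p + 3(1−p) = 4p + 3.
Setting these equal: −4p + 10 = 4p + 3 ⇒ −8p = -7 ⇒ p = 7/8, and the value is (-4)·(7/8) + 10 = 13/2.
For Player II: with q = P(1), equating R1's and R2's payoffs gives −q + 7 = 7q + 3 ⇒ q = 1/2.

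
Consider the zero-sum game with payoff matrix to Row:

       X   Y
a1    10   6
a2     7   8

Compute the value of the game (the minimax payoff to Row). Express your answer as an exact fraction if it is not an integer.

Row minima: a1 → 6, a2 → 7; maximin = 7.
Column maxima: X → 10, Y → 8; minimax = 8.
7 ≠ 8, so there is no saddle point; optimal play is mixed.
Let Row play a1 with probability p. Expected payoff against X: 10p + 7(1−p) = 3p + 7; against Y: 6p + 8(1−p) = −2p + 8.
Setting these equal: 3p + 7 = −2p + 8 ⇒ 5p = 1 ⇒ p = 1/5, and the value is (3)·(1/5) + 7 = 38/5.
For Column: with q = P(X), equating a1's and a2's payoffs gives 4q + 6 = −q + 8 ⇒ q = 2/5.

38/5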